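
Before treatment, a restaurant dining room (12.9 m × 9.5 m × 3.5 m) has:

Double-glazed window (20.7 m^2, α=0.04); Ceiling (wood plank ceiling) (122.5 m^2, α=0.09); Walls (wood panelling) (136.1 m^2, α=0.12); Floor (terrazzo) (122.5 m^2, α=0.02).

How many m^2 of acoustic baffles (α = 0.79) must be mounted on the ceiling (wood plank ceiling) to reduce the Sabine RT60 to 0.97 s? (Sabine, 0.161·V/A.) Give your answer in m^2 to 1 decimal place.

57.9

Equivalent absorption area: A₁ = 20.7×0.04 + 122.5×0.09 + 136.1×0.12 + 122.5×0.02 = 30.635 m^2.
V = 428.925 m³. Target absorption A₂ = 0.161 × 428.925 / 0.97 = 71.193 sabins.
ΔA needed = 71.193 − 30.635 = 40.558 sabins.
Net gain per m^2: Δα = 0.79 − 0.09 = 0.70.
Area = ΔA/Δα = 40.558/0.70 = 57.9 m^2.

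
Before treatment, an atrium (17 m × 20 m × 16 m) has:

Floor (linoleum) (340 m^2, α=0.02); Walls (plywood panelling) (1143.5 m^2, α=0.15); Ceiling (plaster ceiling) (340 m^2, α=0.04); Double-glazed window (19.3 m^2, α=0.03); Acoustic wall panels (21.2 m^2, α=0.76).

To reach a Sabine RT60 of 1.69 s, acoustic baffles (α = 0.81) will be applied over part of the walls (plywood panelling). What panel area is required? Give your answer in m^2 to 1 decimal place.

469.1

Equivalent absorption area: A₁ = 340×0.02 + 1143.5×0.15 + 340×0.04 + 19.3×0.03 + 21.2×0.76 = 208.616 m^2.
V = 5440 m³. Target absorption A₂ = 0.161 × 5440 / 1.69 = 518.249 sabins.
ΔA needed = 518.249 − 208.616 = 309.633 sabins.
Each m^2 of panel replacing the walls (plywood panelling) adds (0.81 − 0.15) = 0.66 sabins.
Panel area = 309.633 / 0.66 = 469.1 m^2.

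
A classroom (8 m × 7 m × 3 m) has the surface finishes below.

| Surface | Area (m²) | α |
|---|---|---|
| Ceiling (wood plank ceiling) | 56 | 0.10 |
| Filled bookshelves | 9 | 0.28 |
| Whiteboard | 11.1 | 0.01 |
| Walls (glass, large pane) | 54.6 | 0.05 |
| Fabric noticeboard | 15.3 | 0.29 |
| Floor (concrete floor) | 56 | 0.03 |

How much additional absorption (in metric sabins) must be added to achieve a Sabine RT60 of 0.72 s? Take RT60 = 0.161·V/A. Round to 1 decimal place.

20.5 sabins

Total absorption A₁ = 56*0.10 + 9*0.28 + 11.1*0.01 + 54.6*0.05 + 15.3*0.29 + 56*0.03
  = 5.600 + 2.520 + 0.111 + 2.730 + 4.437 + 1.680 = 17.078 m² sabins.
For T = 0.72 s, need A₂ = 0.161·V/T = 0.161·168/0.72 = 37.567 sabins.
ΔA = A₂ − A₁ = 37.567 − 17.078 = 20.5 sabins.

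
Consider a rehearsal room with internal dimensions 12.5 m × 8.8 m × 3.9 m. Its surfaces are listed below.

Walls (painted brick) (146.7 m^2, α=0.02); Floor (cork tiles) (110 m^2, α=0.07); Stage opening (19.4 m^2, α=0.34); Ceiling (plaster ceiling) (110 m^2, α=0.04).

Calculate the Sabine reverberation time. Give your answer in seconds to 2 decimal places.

3.19 sec

Equivalent absorption area: A = 146.7×0.02 + 110×0.07 + 19.4×0.34 + 110×0.04 = 21.630 m^2.
Volume V = 12.5 × 8.8 × 3.9 = 429 m³.
T = 0.161 V/A = 0.161·429/21.630 = 3.19 s.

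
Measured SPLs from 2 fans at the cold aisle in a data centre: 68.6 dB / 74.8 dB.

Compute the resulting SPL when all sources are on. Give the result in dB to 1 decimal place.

Converting to relative power and adding: 10^(68.6/10) + 10^(74.8/10) = 3.744e+07.
Back to dB: 10·log₁₀ Σ = 75.7 dB.

75.7 dB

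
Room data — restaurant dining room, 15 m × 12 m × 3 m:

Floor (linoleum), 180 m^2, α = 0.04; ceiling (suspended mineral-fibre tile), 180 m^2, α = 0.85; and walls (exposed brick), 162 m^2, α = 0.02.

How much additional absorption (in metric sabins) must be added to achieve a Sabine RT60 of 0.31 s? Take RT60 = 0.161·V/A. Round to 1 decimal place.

117.0 sabins

Summing Sᵢαᵢ: 7.200 + 153.000 + 3.240 → A₁ = 163.440 sabins.
Target A₂ = 0.161·540/0.31 = 280.452 sabins (V = 540 m³).
Shortfall: 280.452 − 163.440 = 117.0 sabins.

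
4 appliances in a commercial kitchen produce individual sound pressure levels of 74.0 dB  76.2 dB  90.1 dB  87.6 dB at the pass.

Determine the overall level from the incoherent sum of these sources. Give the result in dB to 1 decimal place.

92.2 dB

Sum in the linear (power) domain: Σ 10^(Lᵢ/10) = 10^(74.0/10) + 10^(76.2/10) + 10^(90.1/10) + 10^(87.6/10) = 1.666e+09.
Back to dB: 10·log₁₀ Σ = 92.2 dB.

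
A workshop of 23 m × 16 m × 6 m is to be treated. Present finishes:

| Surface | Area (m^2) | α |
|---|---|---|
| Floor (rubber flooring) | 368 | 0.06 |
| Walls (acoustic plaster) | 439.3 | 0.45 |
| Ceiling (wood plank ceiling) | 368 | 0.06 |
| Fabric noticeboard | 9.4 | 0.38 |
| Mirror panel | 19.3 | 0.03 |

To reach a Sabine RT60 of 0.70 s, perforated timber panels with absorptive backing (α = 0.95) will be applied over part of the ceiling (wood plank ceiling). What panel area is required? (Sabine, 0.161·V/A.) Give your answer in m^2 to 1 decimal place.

294.2

Summing Sᵢαᵢ: 22.080 + 197.685 + 22.080 + 3.572 + 0.579 → A₁ = 245.996 sabins.
Required A₂ = 0.161·2208/0.70 = 507.840 sabins.
Absorption to add: 507.840 − 245.996 = 261.844 sabins.
Net gain per m^2: Δα = 0.95 − 0.06 = 0.89.
Area = ΔA/Δα = 261.844/0.89 = 294.2 m^2.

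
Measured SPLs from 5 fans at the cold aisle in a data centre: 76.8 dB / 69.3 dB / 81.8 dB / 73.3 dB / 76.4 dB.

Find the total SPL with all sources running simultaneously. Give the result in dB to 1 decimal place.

Converting to relative power and adding: 10^(76.8/10) + 10^(69.3/10) + 10^(81.8/10) + 10^(73.3/10) + 10^(76.4/10) = 2.728e+08.
L_total = 10·log₁₀(2.728e+08) = 84.4 dB.

84.4 dB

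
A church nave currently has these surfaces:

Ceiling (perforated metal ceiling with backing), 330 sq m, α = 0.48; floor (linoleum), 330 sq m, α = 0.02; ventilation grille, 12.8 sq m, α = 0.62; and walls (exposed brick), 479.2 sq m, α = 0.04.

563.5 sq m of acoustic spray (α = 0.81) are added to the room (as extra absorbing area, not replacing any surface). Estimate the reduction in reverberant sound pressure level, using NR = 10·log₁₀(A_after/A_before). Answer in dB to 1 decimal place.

Summing Sᵢαᵢ: 158.400 + 6.600 + 7.936 + 19.168 → A_before = 192.104 sabins.
Treatment contributes 563.5·0.81 = 456.435 sabins.
A_after = 192.104 + 456.435 = 648.539 sabins.
Reduction = 10 log₁₀(A_after/A_before) = 10 log₁₀(3.3760) = 5.3 dB.

5.3 dB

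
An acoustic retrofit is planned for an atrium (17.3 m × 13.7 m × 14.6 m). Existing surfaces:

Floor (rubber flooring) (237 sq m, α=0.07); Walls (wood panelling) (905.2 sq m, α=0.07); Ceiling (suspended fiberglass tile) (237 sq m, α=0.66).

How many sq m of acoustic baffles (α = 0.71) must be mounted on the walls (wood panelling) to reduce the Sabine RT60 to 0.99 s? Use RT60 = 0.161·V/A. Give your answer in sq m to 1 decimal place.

A₁ = Σ Sᵢαᵢ = 237*0.07 + 905.2*0.07 + 237*0.66 = 236.374 sabins.
V = 3460.346 m³. Target absorption A₂ = 0.161 × 3460.346 / 0.99 = 562.743 sabins.
Absorption to add: 562.743 − 236.374 = 326.369 sabins.
Net gain per sq m: Δα = 0.71 − 0.07 = 0.64.
Area = ΔA/Δα = 326.369/0.64 = 510.0 sq m.

510.0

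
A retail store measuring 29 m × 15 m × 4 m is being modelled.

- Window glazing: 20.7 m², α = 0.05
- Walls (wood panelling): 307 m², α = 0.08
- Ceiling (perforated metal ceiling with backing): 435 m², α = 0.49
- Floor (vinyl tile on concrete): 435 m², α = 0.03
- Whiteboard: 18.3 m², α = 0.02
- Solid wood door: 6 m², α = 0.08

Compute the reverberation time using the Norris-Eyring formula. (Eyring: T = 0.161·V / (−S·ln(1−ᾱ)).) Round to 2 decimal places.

0.99 s

S = Σ Sᵢ = 1222.0 m².
Absorption A = 20.7·0.05 + 307·0.08 + 435·0.49 + 435·0.03 + 18.3·0.02 + 6·0.08 = 252.641 sabins.
Mean coefficient ᾱ = A/S = 0.2067.
−S·ln(1−ᾱ) = −1222.0 × ln(1 − 0.2067) = 282.959.
V = 29 × 15 × 4 = 1740 m³.
T = 0.161·V/[−S·ln(1−ᾱ)] = 0.161·1740/282.959 = 0.99 s.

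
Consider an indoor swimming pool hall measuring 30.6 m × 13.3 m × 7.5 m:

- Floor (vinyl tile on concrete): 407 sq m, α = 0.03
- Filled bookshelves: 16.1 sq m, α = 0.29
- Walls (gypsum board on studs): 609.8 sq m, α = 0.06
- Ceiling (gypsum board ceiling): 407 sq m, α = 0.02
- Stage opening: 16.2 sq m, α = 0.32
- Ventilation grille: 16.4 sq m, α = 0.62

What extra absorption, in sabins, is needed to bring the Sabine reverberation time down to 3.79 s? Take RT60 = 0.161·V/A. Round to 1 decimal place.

52.7 sabins

A₁ = Σ Sᵢαᵢ = 407*0.03 + 16.1*0.29 + 609.8*0.06 + 407*0.02 + 16.2*0.32 + 16.4*0.62 = 76.959 sabins.
Target A₂ = 0.161·3052.35/3.79 = 129.664 sabins (V = 3052.35 m³).
ΔA = A₂ − A₁ = 129.664 − 76.959 = 52.7 sabins.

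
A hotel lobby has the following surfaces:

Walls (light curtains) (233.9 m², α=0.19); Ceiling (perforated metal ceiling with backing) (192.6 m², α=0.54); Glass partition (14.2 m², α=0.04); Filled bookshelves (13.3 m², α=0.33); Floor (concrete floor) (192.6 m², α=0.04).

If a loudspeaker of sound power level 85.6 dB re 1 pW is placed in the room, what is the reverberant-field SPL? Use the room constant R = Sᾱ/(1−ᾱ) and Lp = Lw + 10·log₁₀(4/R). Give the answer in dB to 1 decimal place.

A = 161.106 sabins; S = 646.6 m².
ᾱ = 0.2492, so room constant R = A/(1−ᾱ) = 214.579 m².
Lp = 85.6 + 10·log₁₀(4/214.579) = 85.6 + (-17.30) = 68.3 dB.

68.3 dB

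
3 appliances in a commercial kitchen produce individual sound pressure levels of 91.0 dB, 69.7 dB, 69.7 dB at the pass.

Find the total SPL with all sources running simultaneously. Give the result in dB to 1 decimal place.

Sum in the linear (power) domain: Σ 10^(Lᵢ/10) = 10^(91.0/10) + 10^(69.7/10) + 10^(69.7/10) = 1.278e+09.
Combined level = 10 log₁₀(1.278e+09) = 91.1 dB.

91.1 dB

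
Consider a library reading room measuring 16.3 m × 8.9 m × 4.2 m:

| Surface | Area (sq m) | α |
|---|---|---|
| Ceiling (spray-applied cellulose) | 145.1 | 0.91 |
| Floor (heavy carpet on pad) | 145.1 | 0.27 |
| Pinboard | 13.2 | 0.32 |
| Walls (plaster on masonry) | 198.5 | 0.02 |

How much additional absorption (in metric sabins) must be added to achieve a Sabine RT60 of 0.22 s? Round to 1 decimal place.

Total absorption A₁ = 145.1*0.91 + 145.1*0.27 + 13.2*0.32 + 198.5*0.02
  = 132.041 + 39.177 + 4.224 + 3.970 = 179.412 sq m sabins.
Target A₂ = 0.161·609.294/0.22 = 445.892 sabins (V = 609.294 m³).
Shortfall: 445.892 − 179.412 = 266.5 sabins.

266.5 sabins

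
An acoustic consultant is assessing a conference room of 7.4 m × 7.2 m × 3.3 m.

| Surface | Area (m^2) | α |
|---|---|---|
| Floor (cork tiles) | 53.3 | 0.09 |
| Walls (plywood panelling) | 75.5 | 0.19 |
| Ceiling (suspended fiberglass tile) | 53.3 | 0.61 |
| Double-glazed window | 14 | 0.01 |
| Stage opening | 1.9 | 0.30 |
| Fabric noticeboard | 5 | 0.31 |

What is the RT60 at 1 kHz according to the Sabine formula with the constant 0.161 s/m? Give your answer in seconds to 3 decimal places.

0.525 s

Summing Sᵢαᵢ: 4.797 + 14.345 + 32.513 + 0.140 + 0.570 + 1.550 → A = 53.915 sabins.
V = 7.4·7.2·3.3 = 175.824 m³.
RT60 = 0.161 · V / A = 0.161 × 175.824 / 53.915 = 0.525 s.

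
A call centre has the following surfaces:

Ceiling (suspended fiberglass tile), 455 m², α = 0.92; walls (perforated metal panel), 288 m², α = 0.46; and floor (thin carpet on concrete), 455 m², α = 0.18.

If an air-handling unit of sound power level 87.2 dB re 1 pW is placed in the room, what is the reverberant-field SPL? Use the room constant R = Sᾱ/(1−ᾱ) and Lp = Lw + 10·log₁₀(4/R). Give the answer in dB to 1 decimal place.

61.9 dB

Σ(Sᵢαᵢ) = 455×0.92 + 288×0.46 + 455×0.18 = 632.980; total area S = 1198.0 m².
ᾱ = 632.980/1198.0 = 0.5284; R = Sᾱ/(1−ᾱ) = 632.980/(1−0.5284) = 1342.197 m².
Lp = Lw + 10 log₁₀(4/R) = 87.2 -25.26 = 61.9 dB.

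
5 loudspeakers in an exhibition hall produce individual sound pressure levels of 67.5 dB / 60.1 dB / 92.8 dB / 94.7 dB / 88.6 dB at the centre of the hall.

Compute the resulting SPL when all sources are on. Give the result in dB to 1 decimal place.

Sum in the linear (power) domain: Σ 10^(Lᵢ/10) = 10^(67.5/10) + 10^(60.1/10) + 10^(92.8/10) + 10^(94.7/10) + 10^(88.6/10) = 5.588e+09.
Combined level = 10 log₁₀(5.588e+09) = 97.5 dB.

97.5 dB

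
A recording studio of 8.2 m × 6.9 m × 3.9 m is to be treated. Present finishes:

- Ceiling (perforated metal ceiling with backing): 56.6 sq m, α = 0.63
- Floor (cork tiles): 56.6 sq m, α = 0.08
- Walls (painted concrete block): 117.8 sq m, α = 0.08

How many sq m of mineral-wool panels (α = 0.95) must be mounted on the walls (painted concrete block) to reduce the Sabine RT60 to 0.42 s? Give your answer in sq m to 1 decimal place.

40.2

Total absorption A₁ = 56.6*0.63 + 56.6*0.08 + 117.8*0.08
  = 35.658 + 4.528 + 9.424 = 49.610 sq m sabins.
Required A₂ = 0.161·220.662/0.42 = 84.587 sabins.
Absorption to add: 84.587 − 49.610 = 34.977 sabins.
Net gain per sq m: Δα = 0.95 − 0.08 = 0.87.
Area = ΔA/Δα = 34.977/0.87 = 40.2 sq m.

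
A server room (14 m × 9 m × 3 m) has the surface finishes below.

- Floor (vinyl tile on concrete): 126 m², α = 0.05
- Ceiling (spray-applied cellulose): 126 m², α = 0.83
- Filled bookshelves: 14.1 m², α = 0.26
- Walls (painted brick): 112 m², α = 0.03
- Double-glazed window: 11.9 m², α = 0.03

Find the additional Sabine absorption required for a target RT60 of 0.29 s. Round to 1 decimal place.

Summing Sᵢαᵢ: 6.300 + 104.580 + 3.666 + 3.360 + 0.357 → A₁ = 118.263 sabins.
For T = 0.29 s, need A₂ = 0.161·V/T = 0.161·378/0.29 = 209.855 sabins.
Additional absorption ΔA = 209.855 − 118.263 = 91.6 sabins.

91.6 sabins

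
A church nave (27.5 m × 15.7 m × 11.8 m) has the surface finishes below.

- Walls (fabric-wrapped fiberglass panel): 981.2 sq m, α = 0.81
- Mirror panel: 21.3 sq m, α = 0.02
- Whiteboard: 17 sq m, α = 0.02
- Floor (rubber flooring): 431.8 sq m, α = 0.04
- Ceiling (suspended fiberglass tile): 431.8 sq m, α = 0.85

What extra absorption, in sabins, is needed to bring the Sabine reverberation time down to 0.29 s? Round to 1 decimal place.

1648.6 sabins

A₁ = Σ Sᵢαᵢ = 981.2*0.81 + 21.3*0.02 + 17*0.02 + 431.8*0.04 + 431.8*0.85 = 1179.840 sabins.
For T = 0.29 s, need A₂ = 0.161·V/T = 0.161·5094.65/0.29 = 2828.409 sabins.
Additional absorption ΔA = 2828.409 − 1179.840 = 1648.6 sabins.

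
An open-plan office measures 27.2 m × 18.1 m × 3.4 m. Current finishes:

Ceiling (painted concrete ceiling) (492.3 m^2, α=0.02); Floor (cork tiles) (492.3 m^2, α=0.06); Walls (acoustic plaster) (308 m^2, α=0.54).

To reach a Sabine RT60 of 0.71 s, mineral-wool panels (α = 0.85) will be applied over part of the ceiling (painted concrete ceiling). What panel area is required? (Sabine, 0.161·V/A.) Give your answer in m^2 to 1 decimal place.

Equivalent absorption area: A₁ = 492.3·0.02 + 492.3·0.06 + 308·0.54 = 205.704 m^2.
Required A₂ = 0.161·1673.888/0.71 = 379.572 sabins.
Absorption to add: 379.572 − 205.704 = 173.868 sabins.
Net gain per m^2: Δα = 0.85 − 0.02 = 0.83.
Panel area = 173.868 / 0.83 = 209.5 m^2.

209.5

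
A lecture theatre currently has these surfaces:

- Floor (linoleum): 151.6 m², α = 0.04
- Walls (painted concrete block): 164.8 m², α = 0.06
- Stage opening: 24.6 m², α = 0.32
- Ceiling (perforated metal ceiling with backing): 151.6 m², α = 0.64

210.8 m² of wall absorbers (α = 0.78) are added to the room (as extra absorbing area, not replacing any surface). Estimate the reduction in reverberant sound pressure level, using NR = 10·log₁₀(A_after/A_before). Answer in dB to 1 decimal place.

A_before = Σ Sᵢαᵢ = 151.6×0.04 + 164.8×0.06 + 24.6×0.32 + 151.6×0.64 = 120.848 sabins.
Added absorption = 210.8 × 0.78 = 164.424 sabins.
A_after = 120.848 + 164.424 = 285.272 sabins.
NR = 10·log₁₀(285.272/120.848) = 3.7 dB.

3.7 dB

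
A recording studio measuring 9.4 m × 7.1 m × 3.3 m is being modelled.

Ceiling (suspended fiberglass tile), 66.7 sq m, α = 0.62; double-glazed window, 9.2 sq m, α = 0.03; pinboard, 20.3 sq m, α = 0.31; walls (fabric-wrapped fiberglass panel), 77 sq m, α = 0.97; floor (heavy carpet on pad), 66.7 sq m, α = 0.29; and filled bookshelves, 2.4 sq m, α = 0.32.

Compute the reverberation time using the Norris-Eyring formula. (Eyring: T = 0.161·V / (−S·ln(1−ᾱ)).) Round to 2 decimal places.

0.16 s

S = Σ Sᵢ = 242.3 sq m.
Σ(Sᵢαᵢ) = 66.7·0.62 + 9.2·0.03 + 20.3·0.31 + 77·0.97 + 66.7·0.29 + 2.4·0.32 = 142.724.
ᾱ = 142.724 / 242.3 = 0.5890.
−S·ln(1−ᾱ) = −242.3 × ln(1 − 0.5890) = 215.444.
V = 9.4 × 7.1 × 3.3 = 220.242 m³.
T = 0.161·V/[−S·ln(1−ᾱ)] = 0.161·220.242/215.444 = 0.16 s.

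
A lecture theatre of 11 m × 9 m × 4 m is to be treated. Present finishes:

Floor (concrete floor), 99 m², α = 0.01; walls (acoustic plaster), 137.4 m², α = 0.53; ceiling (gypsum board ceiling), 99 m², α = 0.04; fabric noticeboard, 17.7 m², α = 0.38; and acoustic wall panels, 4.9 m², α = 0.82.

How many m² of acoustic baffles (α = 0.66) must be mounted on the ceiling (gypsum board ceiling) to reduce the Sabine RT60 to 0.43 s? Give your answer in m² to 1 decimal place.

Summing Sᵢαᵢ: 0.990 + 72.822 + 3.960 + 6.726 + 4.018 → A₁ = 88.516 sabins.
Required A₂ = 0.161·396/0.43 = 148.270 sabins.
ΔA needed = 148.270 − 88.516 = 59.754 sabins.
Each m² of panel replacing the ceiling (gypsum board ceiling) adds (0.66 − 0.04) = 0.62 sabins.
Panel area = 59.754 / 0.62 = 96.4 m².

96.4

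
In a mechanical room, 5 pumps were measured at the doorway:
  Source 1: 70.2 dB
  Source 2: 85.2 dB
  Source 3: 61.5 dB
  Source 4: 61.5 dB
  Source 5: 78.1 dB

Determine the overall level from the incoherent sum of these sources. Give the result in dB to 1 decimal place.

86.1 dB

Converting to relative power and adding: 10^(70.2/10) + 10^(85.2/10) + 10^(61.5/10) + 10^(61.5/10) + 10^(78.1/10) = 4.09e+08.
L_total = 10·log₁₀(4.09e+08) = 86.1 dB.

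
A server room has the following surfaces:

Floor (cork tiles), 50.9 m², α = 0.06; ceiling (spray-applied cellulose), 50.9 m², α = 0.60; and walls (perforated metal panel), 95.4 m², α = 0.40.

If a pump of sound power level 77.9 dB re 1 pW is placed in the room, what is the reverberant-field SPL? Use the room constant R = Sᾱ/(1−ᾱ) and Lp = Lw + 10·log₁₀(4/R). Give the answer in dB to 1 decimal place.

63.4 dB

Σ(Sᵢαᵢ) = 50.9·0.06 + 50.9·0.60 + 95.4·0.40 = 71.754; total area S = 197.2 m².
ᾱ = 71.754/197.2 = 0.3639; R = Sᾱ/(1−ᾱ) = 71.754/(1−0.3639) = 112.803 m².
Lp = 77.9 + 10·log₁₀(4/112.803) = 77.9 + (-14.50) = 63.4 dB.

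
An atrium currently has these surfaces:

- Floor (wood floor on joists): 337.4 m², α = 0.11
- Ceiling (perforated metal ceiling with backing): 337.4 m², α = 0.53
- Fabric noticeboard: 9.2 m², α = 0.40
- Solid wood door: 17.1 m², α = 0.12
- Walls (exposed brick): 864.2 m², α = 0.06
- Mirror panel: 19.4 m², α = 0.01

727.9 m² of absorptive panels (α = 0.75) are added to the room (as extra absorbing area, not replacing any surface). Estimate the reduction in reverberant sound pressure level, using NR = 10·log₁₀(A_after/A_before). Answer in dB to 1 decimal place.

4.8 dB

Summing Sᵢαᵢ: 37.114 + 178.822 + 3.680 + 2.052 + 51.852 + 0.194 → A_before = 273.714 sabins.
Added absorption = 727.9 × 0.75 = 545.925 sabins.
New total A_after = 819.639 sabins.
Reduction = 10 log₁₀(A_after/A_before) = 10 log₁₀(2.9945) = 4.8 dB.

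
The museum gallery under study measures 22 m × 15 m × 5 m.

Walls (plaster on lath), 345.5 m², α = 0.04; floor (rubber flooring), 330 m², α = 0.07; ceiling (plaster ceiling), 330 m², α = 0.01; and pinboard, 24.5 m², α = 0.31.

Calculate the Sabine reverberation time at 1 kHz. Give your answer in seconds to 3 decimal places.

Equivalent absorption area: A = 345.5×0.04 + 330×0.07 + 330×0.01 + 24.5×0.31 = 47.815 m².
Volume V = 22 × 15 × 5 = 1650 m³.
T = 0.161 V/A = 0.161·1650/47.815 = 5.556 s.

5.556 sec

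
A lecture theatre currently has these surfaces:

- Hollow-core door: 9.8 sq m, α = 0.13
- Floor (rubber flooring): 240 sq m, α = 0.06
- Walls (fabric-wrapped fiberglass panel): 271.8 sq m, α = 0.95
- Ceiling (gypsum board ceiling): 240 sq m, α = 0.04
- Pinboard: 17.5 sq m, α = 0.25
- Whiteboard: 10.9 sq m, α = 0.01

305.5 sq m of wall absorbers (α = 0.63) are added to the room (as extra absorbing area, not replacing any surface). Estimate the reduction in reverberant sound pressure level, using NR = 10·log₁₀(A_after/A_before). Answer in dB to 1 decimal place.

2.2 dB

Total absorption A_before = 9.8·0.13 + 240·0.06 + 271.8·0.95 + 240·0.04 + 17.5·0.25 + 10.9·0.01
  = 1.274 + 14.400 + 258.210 + 9.600 + 4.375 + 0.109 = 287.968 sq m sabins.
Treatment contributes 305.5·0.63 = 192.465 sabins.
New total A_after = 480.433 sabins.
NR = 10·log₁₀(480.433/287.968) = 2.2 dB.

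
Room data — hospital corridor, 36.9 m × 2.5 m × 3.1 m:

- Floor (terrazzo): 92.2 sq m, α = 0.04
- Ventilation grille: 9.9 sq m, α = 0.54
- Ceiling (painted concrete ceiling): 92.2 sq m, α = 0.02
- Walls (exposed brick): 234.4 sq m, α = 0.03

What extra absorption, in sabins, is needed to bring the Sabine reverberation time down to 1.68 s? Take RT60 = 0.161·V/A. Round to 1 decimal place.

9.5 sabins

Summing Sᵢαᵢ: 3.688 + 5.346 + 1.844 + 7.032 → A₁ = 17.910 sabins.
V = 285.975 m³. Required absorption A₂ = 0.161 × 285.975 / 1.68 = 27.406 sabins.
Shortfall: 27.406 − 17.910 = 9.5 sabins.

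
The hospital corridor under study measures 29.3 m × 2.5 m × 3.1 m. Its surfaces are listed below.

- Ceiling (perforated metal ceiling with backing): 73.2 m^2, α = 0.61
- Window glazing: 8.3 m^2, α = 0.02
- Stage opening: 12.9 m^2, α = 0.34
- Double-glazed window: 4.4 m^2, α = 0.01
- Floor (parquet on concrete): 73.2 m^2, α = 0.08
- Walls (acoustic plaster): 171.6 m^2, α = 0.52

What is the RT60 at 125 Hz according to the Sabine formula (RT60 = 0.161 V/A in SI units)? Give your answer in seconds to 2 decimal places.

Equivalent absorption area: A = 73.2×0.61 + 8.3×0.02 + 12.9×0.34 + 4.4×0.01 + 73.2×0.08 + 171.6×0.52 = 144.336 m^2.
Room volume: 227.075 m³.
RT60 = 0.161 · V / A = 0.161 × 227.075 / 144.336 = 0.25 s.

0.25 s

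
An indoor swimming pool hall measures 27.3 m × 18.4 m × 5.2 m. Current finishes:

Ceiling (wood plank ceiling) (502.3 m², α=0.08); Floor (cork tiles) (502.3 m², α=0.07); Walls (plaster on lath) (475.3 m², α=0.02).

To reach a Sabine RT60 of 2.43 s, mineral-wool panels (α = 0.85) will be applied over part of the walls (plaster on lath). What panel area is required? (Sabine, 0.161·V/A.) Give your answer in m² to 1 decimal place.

106.3

Equivalent absorption area: A₁ = 502.3*0.08 + 502.3*0.07 + 475.3*0.02 = 84.851 m².
Required A₂ = 0.161·2612.064/2.43 = 173.063 sabins.
Absorption to add: 173.063 − 84.851 = 88.212 sabins.
Net gain per m²: Δα = 0.85 − 0.02 = 0.83.
Area = ΔA/Δα = 88.212/0.83 = 106.3 m².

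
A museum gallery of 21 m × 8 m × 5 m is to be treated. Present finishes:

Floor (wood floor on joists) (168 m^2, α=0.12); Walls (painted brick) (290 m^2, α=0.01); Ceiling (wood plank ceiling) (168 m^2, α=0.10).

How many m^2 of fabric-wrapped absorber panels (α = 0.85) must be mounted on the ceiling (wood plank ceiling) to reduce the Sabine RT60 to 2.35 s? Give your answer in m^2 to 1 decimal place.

23.6

Total absorption A₁ = 168*0.12 + 290*0.01 + 168*0.10
  = 20.160 + 2.900 + 16.800 = 39.860 m^2 sabins.
Required A₂ = 0.161·840/2.35 = 57.549 sabins.
Absorption to add: 57.549 − 39.860 = 17.689 sabins.
Each m^2 of panel replacing the ceiling (wood plank ceiling) adds (0.85 − 0.10) = 0.75 sabins.
Area = ΔA/Δα = 17.689/0.75 = 23.6 m^2.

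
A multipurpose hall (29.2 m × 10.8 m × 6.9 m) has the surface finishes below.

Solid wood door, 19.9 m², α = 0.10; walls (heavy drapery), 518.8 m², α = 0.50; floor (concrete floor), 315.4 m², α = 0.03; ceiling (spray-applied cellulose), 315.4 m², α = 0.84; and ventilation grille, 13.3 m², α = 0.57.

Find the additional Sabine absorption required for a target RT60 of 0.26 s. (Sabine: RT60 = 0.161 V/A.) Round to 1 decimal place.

804.1 sabins

Equivalent absorption area: A₁ = 19.9*0.10 + 518.8*0.50 + 315.4*0.03 + 315.4*0.84 + 13.3*0.57 = 543.369 m².
V = 2175.984 m³. Required absorption A₂ = 0.161 × 2175.984 / 0.26 = 1347.436 sabins.
ΔA = A₂ − A₁ = 1347.436 − 543.369 = 804.1 sabins.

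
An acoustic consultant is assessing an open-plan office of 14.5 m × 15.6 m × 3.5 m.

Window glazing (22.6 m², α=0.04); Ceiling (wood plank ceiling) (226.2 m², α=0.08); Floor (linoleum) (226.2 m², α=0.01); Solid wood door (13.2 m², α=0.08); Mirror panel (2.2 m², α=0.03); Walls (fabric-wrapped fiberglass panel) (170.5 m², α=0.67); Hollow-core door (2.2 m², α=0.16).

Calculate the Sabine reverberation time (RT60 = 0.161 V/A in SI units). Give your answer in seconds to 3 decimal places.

Equivalent absorption area: A = 22.6·0.04 + 226.2·0.08 + 226.2·0.01 + 13.2·0.08 + 2.2·0.03 + 170.5·0.67 + 2.2·0.16 = 136.971 m².
V = 14.5·15.6·3.5 = 791.7 m³.
RT60 = 0.161 · V / A = 0.161 × 791.7 / 136.971 = 0.931 s.

0.931 seconds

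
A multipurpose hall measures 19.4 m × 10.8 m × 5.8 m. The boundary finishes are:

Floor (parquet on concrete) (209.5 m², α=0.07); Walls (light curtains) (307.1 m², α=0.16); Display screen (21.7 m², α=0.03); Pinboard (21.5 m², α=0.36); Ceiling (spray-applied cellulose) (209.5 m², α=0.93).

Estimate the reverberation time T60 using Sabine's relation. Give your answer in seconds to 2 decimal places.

0.73 s

A = Σ Sᵢαᵢ = 209.5*0.07 + 307.1*0.16 + 21.7*0.03 + 21.5*0.36 + 209.5*0.93 = 267.027 sabins.
Volume V = 19.4 × 10.8 × 5.8 = 1215.216 m³.
Sabine: RT60 = 0.161 × 1215.216 / 267.027 = 0.73 s.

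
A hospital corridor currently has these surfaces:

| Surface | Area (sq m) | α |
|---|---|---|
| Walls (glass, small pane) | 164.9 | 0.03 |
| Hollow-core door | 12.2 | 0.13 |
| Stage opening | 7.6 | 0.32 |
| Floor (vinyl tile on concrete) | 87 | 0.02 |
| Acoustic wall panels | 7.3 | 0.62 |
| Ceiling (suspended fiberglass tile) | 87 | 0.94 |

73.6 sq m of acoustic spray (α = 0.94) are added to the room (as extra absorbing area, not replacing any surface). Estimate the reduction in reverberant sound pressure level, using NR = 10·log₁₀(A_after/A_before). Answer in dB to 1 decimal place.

Total absorption A_before = 164.9·0.03 + 12.2·0.13 + 7.6·0.32 + 87·0.02 + 7.3·0.62 + 87·0.94
  = 4.947 + 1.586 + 2.432 + 1.740 + 4.526 + 81.780 = 97.011 sq m sabins.
Treatment contributes 73.6·0.94 = 69.184 sabins.
New total A_after = 166.195 sabins.
Reduction = 10 log₁₀(A_after/A_before) = 10 log₁₀(1.7132) = 2.3 dB.

2.3 dB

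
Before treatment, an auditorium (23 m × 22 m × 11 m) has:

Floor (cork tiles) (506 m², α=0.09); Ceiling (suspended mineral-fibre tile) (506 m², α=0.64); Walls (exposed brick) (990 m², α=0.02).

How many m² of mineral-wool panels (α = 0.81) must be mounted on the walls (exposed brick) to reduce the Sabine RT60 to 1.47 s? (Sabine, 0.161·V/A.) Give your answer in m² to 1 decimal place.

Summing Sᵢαᵢ: 45.540 + 323.840 + 19.800 → A₁ = 389.180 sabins.
Required A₂ = 0.161·5566/1.47 = 609.610 sabins.
ΔA needed = 609.610 − 389.180 = 220.430 sabins.
Net gain per m²: Δα = 0.81 − 0.02 = 0.79.
Panel area = 220.430 / 0.79 = 279.0 m².

279.0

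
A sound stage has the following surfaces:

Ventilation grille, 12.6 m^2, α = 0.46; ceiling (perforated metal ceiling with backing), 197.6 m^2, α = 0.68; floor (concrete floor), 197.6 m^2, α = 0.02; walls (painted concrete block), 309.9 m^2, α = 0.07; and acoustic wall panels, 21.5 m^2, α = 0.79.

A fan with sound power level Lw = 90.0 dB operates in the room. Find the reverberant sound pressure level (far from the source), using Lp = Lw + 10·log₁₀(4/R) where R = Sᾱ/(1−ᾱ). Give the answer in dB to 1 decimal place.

Σ(Sᵢαᵢ) = 12.6·0.46 + 197.6·0.68 + 197.6·0.02 + 309.9·0.07 + 21.5·0.79 = 182.794; total area S = 739.2 m^2.
ᾱ = 182.794/739.2 = 0.2473; R = Sᾱ/(1−ᾱ) = 182.794/(1−0.2473) = 242.851 m^2.
Lp = Lw + 10 log₁₀(4/R) = 90.0 -17.83 = 72.2 dB.

72.2 dB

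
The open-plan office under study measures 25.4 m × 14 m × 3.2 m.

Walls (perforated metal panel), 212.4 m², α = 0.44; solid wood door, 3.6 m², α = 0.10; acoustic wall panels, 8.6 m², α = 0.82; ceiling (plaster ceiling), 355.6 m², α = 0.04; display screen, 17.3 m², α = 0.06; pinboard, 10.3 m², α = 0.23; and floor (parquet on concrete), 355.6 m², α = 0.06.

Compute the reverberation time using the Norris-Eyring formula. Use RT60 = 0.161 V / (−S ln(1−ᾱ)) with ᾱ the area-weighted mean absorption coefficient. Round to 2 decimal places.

1.21 s

S = Σ Sᵢ = 963.4 m².
Σ(Sᵢαᵢ) = 212.4·0.44 + 3.6·0.10 + 8.6·0.82 + 355.6·0.04 + 17.3·0.06 + 10.3·0.23 + 355.6·0.06 = 139.835.
Mean coefficient ᾱ = A/S = 0.1451.
−S·ln(1−ᾱ) = −963.4 × ln(1 − 0.1451) = 151.033.
V = 25.4 × 14 × 3.2 = 1137.92 m³.
RT60 = 0.161 × 1137.92 / 151.033 = 1.21 s.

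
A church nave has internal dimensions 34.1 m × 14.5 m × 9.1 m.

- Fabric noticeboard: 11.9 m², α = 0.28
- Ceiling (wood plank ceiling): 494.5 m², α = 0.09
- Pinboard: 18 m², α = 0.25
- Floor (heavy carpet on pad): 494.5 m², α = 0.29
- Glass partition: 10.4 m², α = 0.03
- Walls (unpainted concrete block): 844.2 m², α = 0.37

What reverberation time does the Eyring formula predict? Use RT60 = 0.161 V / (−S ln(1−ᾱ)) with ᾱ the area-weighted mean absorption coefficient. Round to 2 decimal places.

Total surface area S = 11.9 + 494.5 + 18 + 494.5 + 10.4 + 844.2 = 1873.5 m².
Σ(Sᵢαᵢ) = 11.9×0.28 + 494.5×0.09 + 18×0.25 + 494.5×0.29 + 10.4×0.03 + 844.2×0.37 = 508.408.
ᾱ = 508.408 / 1873.5 = 0.2714.
Eyring denominator: −S ln(1−ᾱ) = 593.207.
V = 34.1 × 14.5 × 9.1 = 4499.495 m³.
T = 0.161·V/[−S·ln(1−ᾱ)] = 0.161·4499.495/593.207 = 1.22 s.

1.22 s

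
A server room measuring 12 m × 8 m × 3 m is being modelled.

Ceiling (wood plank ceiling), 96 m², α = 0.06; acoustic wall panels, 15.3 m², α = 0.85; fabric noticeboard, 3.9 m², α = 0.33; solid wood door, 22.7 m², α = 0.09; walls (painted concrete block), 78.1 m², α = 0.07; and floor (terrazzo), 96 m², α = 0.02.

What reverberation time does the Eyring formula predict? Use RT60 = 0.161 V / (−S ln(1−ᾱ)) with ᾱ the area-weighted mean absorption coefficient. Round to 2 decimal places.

Total surface area S = 96 + 15.3 + 3.9 + 22.7 + 78.1 + 96 = 312.0 m².
Σ(Sᵢαᵢ) = 96×0.06 + 15.3×0.85 + 3.9×0.33 + 22.7×0.09 + 78.1×0.07 + 96×0.02 = 29.482.
ᾱ = 29.482 / 312.0 = 0.0945.
Eyring denominator: −S ln(1−ᾱ) = 30.972.
V = 12 × 8 × 3 = 288 m³.
RT60 = 0.161 × 288 / 30.972 = 1.50 s.

1.50 s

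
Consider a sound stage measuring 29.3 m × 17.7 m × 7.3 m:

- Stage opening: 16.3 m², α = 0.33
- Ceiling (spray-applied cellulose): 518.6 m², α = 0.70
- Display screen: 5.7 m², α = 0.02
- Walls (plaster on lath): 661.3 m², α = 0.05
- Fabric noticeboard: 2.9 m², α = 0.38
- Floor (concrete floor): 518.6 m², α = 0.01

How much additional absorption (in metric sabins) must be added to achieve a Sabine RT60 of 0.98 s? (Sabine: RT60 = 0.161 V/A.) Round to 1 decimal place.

214.1 sabins

Equivalent absorption area: A₁ = 16.3*0.33 + 518.6*0.70 + 5.7*0.02 + 661.3*0.05 + 2.9*0.38 + 518.6*0.01 = 407.866 m².
For T = 0.98 s, need A₂ = 0.161·V/T = 0.161·3785.853/0.98 = 621.962 sabins.
Shortfall: 621.962 − 407.866 = 214.1 sabins.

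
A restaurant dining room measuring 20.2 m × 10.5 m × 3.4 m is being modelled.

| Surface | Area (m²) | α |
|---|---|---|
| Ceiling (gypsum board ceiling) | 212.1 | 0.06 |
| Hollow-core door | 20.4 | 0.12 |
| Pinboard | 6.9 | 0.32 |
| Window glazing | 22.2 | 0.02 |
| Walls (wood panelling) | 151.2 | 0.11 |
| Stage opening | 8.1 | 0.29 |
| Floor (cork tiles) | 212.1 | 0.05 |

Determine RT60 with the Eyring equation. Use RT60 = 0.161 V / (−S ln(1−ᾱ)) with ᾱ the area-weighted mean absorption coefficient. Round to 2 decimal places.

Total surface area S = 212.1 + 20.4 + 6.9 + 22.2 + 151.2 + 8.1 + 212.1 = 633.0 m².
Σ(Sᵢαᵢ) = 212.1·0.06 + 20.4·0.12 + 6.9·0.32 + 22.2·0.02 + 151.2·0.11 + 8.1·0.29 + 212.1·0.05 = 47.412.
ᾱ = 47.412 / 633.0 = 0.0749.
Eyring denominator: −S ln(1−ᾱ) = 49.281.
V = 20.2 × 10.5 × 3.4 = 721.14 m³.
T = 0.161·V/[−S·ln(1−ᾱ)] = 0.161·721.14/49.281 = 2.36 s.

2.36 s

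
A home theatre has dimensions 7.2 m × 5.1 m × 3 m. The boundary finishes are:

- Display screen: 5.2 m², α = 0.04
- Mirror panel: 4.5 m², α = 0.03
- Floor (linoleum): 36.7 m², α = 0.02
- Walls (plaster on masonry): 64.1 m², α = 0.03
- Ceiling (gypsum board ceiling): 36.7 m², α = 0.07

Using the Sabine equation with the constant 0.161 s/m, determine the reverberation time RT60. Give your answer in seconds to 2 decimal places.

3.18 sec

Summing Sᵢαᵢ: 0.208 + 0.135 + 0.734 + 1.923 + 2.569 → A = 5.569 sabins.
Volume V = 7.2 × 5.1 × 3 = 110.16 m³.
T = 0.161 V/A = 0.161·110.16/5.569 = 3.18 s.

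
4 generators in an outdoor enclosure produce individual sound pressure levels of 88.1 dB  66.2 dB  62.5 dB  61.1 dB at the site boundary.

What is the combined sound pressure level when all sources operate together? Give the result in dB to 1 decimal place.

88.1 dB

Sum in the linear (power) domain: Σ 10^(Lᵢ/10) = 10^(88.1/10) + 10^(66.2/10) + 10^(62.5/10) + 10^(61.1/10) = 6.529e+08.
L_total = 10·log₁₀(6.529e+08) = 88.1 dB.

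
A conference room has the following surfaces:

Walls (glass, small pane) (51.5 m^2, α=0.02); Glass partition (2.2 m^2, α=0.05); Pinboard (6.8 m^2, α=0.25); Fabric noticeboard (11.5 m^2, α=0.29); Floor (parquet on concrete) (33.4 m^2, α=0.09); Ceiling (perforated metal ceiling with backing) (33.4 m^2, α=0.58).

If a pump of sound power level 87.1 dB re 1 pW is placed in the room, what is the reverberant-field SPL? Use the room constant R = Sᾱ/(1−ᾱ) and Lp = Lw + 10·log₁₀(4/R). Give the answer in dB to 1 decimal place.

77.6 dB

Σ(Sᵢαᵢ) = 51.5×0.02 + 2.2×0.05 + 6.8×0.25 + 11.5×0.29 + 33.4×0.09 + 33.4×0.58 = 28.553; total area S = 138.8 m^2.
ᾱ = 0.2057, so room constant R = A/(1−ᾱ) = 35.947 m^2.
Lp = 87.1 + 10·log₁₀(4/35.947) = 87.1 + (-9.54) = 77.6 dB.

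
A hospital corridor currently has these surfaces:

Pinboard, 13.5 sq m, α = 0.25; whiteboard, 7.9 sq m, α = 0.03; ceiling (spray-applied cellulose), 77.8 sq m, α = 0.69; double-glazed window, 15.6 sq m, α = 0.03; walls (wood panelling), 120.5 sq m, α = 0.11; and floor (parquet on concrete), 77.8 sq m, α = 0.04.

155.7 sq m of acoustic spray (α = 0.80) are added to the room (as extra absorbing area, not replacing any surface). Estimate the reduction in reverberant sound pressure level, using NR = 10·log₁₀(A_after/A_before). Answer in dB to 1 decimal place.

4.3 dB

Summing Sᵢαᵢ: 3.375 + 0.237 + 53.682 + 0.468 + 13.255 + 3.112 → A_before = 74.129 sabins.
Added absorption = 155.7 × 0.80 = 124.560 sabins.
A_after = 74.129 + 124.560 = 198.689 sabins.
NR = 10·log₁₀(198.689/74.129) = 4.3 dB.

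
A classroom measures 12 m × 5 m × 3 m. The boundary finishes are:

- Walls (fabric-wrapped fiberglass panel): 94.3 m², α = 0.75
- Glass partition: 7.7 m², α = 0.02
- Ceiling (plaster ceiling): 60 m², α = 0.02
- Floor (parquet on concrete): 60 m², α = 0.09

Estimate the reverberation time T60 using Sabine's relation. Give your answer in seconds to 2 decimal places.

Equivalent absorption area: A = 94.3·0.75 + 7.7·0.02 + 60·0.02 + 60·0.09 = 77.479 m².
V = 12·5·3 = 180 m³.
RT60 = 0.161 · V / A = 0.161 × 180 / 77.479 = 0.37 s.

0.37 seconds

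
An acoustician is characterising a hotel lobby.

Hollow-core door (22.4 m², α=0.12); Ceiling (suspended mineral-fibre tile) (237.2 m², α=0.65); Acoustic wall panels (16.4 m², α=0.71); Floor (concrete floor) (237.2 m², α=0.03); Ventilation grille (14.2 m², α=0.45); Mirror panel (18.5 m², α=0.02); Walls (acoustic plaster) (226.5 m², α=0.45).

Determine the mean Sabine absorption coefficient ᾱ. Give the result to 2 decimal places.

0.37

S = Σ Sᵢ = 22.4 + 237.2 + 16.4 + 237.2 + 14.2 + 18.5 + 226.5 = 772.4 m².
A = 22.4×0.12 + 237.2×0.65 + 16.4×0.71 + 237.2×0.03 + 14.2×0.45 + 18.5×0.02 + 226.5×0.45 = 284.313 sabins.
ᾱ = 284.313 / 772.4 = 0.37.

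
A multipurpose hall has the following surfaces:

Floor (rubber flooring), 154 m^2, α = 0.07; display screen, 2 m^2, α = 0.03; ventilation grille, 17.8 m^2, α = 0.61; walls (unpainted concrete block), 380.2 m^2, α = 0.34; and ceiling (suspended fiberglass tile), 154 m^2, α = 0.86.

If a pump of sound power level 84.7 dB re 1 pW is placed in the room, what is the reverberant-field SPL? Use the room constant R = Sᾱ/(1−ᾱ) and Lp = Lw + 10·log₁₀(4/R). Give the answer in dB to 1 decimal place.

Σ(Sᵢαᵢ) = 154·0.07 + 2·0.03 + 17.8·0.61 + 380.2·0.34 + 154·0.86 = 283.406; total area S = 708.0 m^2.
ᾱ = 0.4003, so room constant R = A/(1−ᾱ) = 472.580 m^2.
Lp = Lw + 10 log₁₀(4/R) = 84.7 -20.72 = 64.0 dB.

64.0 dB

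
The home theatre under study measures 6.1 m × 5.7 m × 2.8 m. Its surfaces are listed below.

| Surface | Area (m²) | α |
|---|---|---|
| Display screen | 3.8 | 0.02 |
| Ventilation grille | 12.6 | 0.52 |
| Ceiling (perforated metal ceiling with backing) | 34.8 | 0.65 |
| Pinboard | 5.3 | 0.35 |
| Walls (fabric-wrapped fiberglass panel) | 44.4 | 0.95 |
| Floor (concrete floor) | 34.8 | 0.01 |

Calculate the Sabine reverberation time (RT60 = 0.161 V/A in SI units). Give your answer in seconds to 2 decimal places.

A = Σ Sᵢαᵢ = 3.8*0.02 + 12.6*0.52 + 34.8*0.65 + 5.3*0.35 + 44.4*0.95 + 34.8*0.01 = 73.631 sabins.
Room volume: 97.356 m³.
RT60 = 0.161 · V / A = 0.161 × 97.356 / 73.631 = 0.21 s.

0.21 seconds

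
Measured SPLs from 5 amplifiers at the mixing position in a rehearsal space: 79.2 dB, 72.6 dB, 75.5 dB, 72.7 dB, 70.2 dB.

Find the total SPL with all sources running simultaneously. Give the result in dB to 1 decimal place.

Converting to relative power and adding: 10^(79.2/10) + 10^(72.6/10) + 10^(75.5/10) + 10^(72.7/10) + 10^(70.2/10) = 1.659e+08.
Combined level = 10 log₁₀(1.659e+08) = 82.2 dB.

82.2 dB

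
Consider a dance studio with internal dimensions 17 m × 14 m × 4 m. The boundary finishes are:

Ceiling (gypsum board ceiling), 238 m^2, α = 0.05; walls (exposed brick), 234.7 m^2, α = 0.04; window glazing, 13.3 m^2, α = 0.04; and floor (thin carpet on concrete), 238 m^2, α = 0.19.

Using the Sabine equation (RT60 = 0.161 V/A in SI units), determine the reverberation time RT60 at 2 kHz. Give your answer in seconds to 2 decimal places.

2.29 seconds

Summing Sᵢαᵢ: 11.900 + 9.388 + 0.532 + 45.220 → A = 67.040 sabins.
Room volume: 952 m³.
Sabine: RT60 = 0.161 × 952 / 67.040 = 2.29 s.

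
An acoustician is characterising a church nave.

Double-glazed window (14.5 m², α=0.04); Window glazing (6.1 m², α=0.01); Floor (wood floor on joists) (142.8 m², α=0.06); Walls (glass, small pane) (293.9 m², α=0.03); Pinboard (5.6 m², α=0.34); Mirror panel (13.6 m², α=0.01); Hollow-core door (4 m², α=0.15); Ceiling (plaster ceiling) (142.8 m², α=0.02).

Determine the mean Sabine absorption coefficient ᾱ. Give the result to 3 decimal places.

0.038

Total surface area S = 623.3 m².
Weighted sum Σ Sα = 23.522.
ᾱ = 23.522 / 623.3 = 0.038.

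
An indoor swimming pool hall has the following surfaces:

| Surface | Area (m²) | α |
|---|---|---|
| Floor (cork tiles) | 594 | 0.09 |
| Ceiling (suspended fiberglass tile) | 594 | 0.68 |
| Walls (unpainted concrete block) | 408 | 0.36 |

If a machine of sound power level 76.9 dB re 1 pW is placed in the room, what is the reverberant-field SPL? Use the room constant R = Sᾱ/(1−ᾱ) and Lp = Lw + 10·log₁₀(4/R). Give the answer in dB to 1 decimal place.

Σ(Sᵢαᵢ) = 594×0.09 + 594×0.68 + 408×0.36 = 604.260; total area S = 1596.0 m².
ᾱ = 0.3786, so room constant R = A/(1−ᾱ) = 972.417 m².
Lp = 76.9 + 10·log₁₀(4/972.417) = 76.9 + (-23.86) = 53.0 dB.

53.0 dB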